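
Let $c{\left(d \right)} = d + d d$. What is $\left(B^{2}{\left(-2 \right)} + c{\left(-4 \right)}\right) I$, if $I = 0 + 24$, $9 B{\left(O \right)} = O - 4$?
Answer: $\frac{896}{3} \approx 298.67$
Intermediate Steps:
$B{\left(O \right)} = - \frac{4}{9} + \frac{O}{9}$ ($B{\left(O \right)} = \frac{O - 4}{9} = \frac{-4 + O}{9} = - \frac{4}{9} + \frac{O}{9}$)
$c{\left(d \right)} = d + d^{2}$
$I = 24$
$\left(B^{2}{\left(-2 \right)} + c{\left(-4 \right)}\right) I = \left(\left(- \frac{4}{9} + \frac{1}{9} \left(-2\right)\right)^{2} - 4 \left(1 - 4\right)\right) 24 = \left(\left(- \frac{4}{9} - \frac{2}{9}\right)^{2} - -12\right) 24 = \left(\left(- \frac{2}{3}\right)^{2} + 12\right) 24 = \left(\frac{4}{9} + 12\right) 24 = \frac{112}{9} \cdot 24 = \frac{896}{3}$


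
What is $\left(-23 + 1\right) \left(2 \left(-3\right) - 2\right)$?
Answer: $176$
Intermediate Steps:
$\left(-23 + 1\right) \left(2 \left(-3\right) - 2\right) = - 22 \left(-6 - 2\right) = \left(-22\right) \left(-8\right) = 176$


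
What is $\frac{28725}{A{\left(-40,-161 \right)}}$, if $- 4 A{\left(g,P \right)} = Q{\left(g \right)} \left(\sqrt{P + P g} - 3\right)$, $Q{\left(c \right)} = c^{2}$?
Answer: $- \frac{1149}{33440} - \frac{383 \sqrt{6279}}{33440} \approx -0.94193$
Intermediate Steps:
$A{\left(g,P \right)} = - \frac{g^{2} \left(-3 + \sqrt{P + P g}\right)}{4}$ ($A{\left(g,P \right)} = - \frac{g^{2} \left(\sqrt{P + P g} - 3\right)}{4} = - \frac{g^{2} \left(-3 + \sqrt{P + P g}\right)}{4}$)
$\frac{28725}{A{\left(-40,-161 \right)}} = \frac{28725}{\frac{1}{4} \left(-40\right)^{2} \left(3 - \sqrt{- 161 \left(1 - 40\right)}\right)} = \frac{28725}{\frac{1}{4} \cdot 1600 \left(3 - \sqrt{\left(-161\right) \left(-39\right)}\right)} = \frac{28725}{\frac{1}{4} \cdot 1600 \left(3 - \sqrt{6279}\right)} = \frac{28725}{1200 - 400 \sqrt{6279}}$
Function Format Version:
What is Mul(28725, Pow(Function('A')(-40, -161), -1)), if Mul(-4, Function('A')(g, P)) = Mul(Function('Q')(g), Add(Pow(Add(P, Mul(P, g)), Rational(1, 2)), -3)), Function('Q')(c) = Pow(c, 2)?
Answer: Add(Rational(-1149, 33440), Mul(Rational(-383, 33440), Pow(6279, Rational(1, 2)))) ≈ -0.94193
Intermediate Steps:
Function('A')(g, P) = Mul(Rational(-1, 4), Pow(g, 2), Add(-3, Pow(Add(P, Mul(P, g)), Rational(1, 2)))) (Function('A')(g, P) = Mul(Rational(-1, 4), Mul(Pow(g, 2), Add(Pow(Add(P, Mul(P, g)), Rational(1, 2)), -3))) = Mul(Rational(-1, 4), Mul(Pow(g, 2), Add(-3, Pow(Add(P, Mul(P, g)), Rational(1, 2))))) = Mul(Rational(-1, 4), Pow(g, 2), Add(-3, Pow(Add(P, Mul(P, g)), Rational(1, 2)))))
Mul(28725, Pow(Function('A')(-40, -161), -1)) = Mul(28725, Pow(Mul(Rational(1, 4), Pow(-40, 2), Add(3, Mul(-1, Pow(Mul(-161, Add(1, -40)), Rational(1, 2))))), -1)) = Mul(28725, Pow(Mul(Rational(1, 4), 1600, Add(3, Mul(-1, Pow(Mul(-161, -39), Rational(1, 2))))), -1)) = Mul(28725, Pow(Mul(Rational(1, 4), 1600, Add(3, Mul(-1, Pow(6279, Rational(1, 2))))), -1)) = Mul(28725, Pow(Add(1200, Mul(-400, Pow(6279, Rational(1, 2)))), -1))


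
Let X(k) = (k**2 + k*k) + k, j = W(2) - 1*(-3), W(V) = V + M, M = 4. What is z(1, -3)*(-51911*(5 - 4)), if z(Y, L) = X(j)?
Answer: -8876781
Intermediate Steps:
W(V) = 4 + V (W(V) = V + 4 = 4 + V)
j = 9 (j = (4 + 2) - 1*(-3) = 6 + 3 = 9)
X(k) = k + 2*k**2 (X(k) = (k**2 + k**2) + k = 2*k**2 + k = k + 2*k**2)
z(Y, L) = 171 (z(Y, L) = 9*(1 + 2*9) = 9*(1 + 18) = 9*19 = 171)
z(1, -3)*(-51911*(5 - 4)) = 171*(-51911*(5 - 4)) = 171*(-51911*1) = 171*(-51911) = -8876781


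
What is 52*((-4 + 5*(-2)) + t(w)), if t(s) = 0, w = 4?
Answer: -728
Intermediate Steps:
52*((-4 + 5*(-2)) + t(w)) = 52*((-4 + 5*(-2)) + 0) = 52*((-4 - 10) + 0) = 52*(-14 + 0) = 52*(-14) = -728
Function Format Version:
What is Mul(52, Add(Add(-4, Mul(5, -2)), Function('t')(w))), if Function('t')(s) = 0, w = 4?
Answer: -728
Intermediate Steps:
Mul(52, Add(Add(-4, Mul(5, -2)), Function('t')(w))) = Mul(52, Add(Add(-4, Mul(5, -2)), 0)) = Mul(52, Add(Add(-4, -10), 0)) = Mul(52, Add(-14, 0)) = Mul(52, -14) = -728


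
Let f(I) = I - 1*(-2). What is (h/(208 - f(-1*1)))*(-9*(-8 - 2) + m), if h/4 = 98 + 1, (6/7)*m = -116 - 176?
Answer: -33088/69 ≈ -479.54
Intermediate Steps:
f(I) = 2 + I (f(I) = I + 2 = 2 + I)
m = -1022/3 (m = 7*(-116 - 176)/6 = (7/6)*(-292) = -1022/3 ≈ -340.67)
h = 396 (h = 4*(98 + 1) = 4*99 = 396)
(h/(208 - f(-1*1)))*(-9*(-8 - 2) + m) = (396/(208 - (2 - 1*1)))*(-9*(-8 - 2) - 1022/3) = (396/(208 - (2 - 1)))*(-9*(-10) - 1022/3) = (396/(208 - 1*1))*(90 - 1022/3) = (396/(208 - 1))*(-752/3) = (396/207)*(-752/3) = (396*(1/207))*(-752/3) = (44/23)*(-752/3) = -33088/69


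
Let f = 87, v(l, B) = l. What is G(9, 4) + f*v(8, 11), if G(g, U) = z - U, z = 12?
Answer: 704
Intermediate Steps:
G(g, U) = 12 - U
G(9, 4) + f*v(8, 11) = (12 - 1*4) + 87*8 = (12 - 4) + 696 = 8 + 696 = 704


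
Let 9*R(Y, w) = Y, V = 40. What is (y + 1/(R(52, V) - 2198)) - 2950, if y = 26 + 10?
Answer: -57493229/19730 ≈ -2914.0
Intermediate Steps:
R(Y, w) = Y/9
y = 36
(y + 1/(R(52, V) - 2198)) - 2950 = (36 + 1/((⅑)*52 - 2198)) - 2950 = (36 + 1/(52/9 - 2198)) - 2950 = (36 + 1/(-19730/9)) - 2950 = (36 - 9/19730) - 2950 = 710271/19730 - 2950 = -57493229/19730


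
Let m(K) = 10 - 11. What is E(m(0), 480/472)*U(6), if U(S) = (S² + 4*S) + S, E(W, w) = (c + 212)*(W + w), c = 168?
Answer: 25080/59 ≈ 425.08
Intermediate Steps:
m(K) = -1
E(W, w) = 380*W + 380*w (E(W, w) = (168 + 212)*(W + w) = 380*(W + w) = 380*W + 380*w)
U(S) = S² + 5*S
E(m(0), 480/472)*U(6) = (380*(-1) + 380*(480/472))*(6*(5 + 6)) = (-380 + 380*(480*(1/472)))*(6*11) = (-380 + 380*(60/59))*66 = (-380 + 22800/59)*66 = (380/59)*66 = 25080/59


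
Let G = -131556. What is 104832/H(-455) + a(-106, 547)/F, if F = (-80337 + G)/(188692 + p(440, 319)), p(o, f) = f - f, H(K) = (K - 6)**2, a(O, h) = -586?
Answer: 23521406510728/45031712253 ≈ 522.33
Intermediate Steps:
H(K) = (-6 + K)**2
p(o, f) = 0
F = -211893/188692 (F = (-80337 - 131556)/(188692 + 0) = -211893/188692 ≈ -1.1230)
104832/H(-455) + a(-106, 547)/F = 104832/((-6 - 455)**2) - 586/(-211893/188692) = 104832/((-461)**2) - 586*(-188692/211893) = 104832/212521 + 110573512/211893 = 23521406510728/45031712253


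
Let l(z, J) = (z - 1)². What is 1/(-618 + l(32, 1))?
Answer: 1/343 ≈ 0.0029155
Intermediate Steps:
l(z, J) = (-1 + z)²
1/(-618 + l(32, 1)) = 1/(-618 + (-1 + 32)²) = 1/(-618 + 31²) = 1/(-618 + 961) = 1/343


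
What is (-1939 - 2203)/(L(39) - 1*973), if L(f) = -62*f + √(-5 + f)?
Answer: 14045522/11498847 + 4142*√34/11498847 ≈ 1.2236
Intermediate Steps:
L(f) = √(-5 + f) - 62*f
(-1939 - 2203)/(L(39) - 1*973) = (-1939 - 2203)/((√(-5 + 39) - 62*39) - 1*973) = -4142/((√34 - 2418) - 973) = -4142/((-2418 + √34) - 973) = -4142/(-3391 + √34)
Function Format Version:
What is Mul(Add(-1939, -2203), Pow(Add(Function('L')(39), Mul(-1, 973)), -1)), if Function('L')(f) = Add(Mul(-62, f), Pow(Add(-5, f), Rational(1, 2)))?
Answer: Add(Rational(14045522, 11498847), Mul(Rational(4142, 11498847), Pow(34, Rational(1, 2)))) ≈ 1.2236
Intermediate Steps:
Function('L')(f) = Add(Pow(Add(-5, f), Rational(1, 2)), Mul(-62, f))
Mul(Add(-1939, -2203), Pow(Add(Function('L')(39), Mul(-1, 973)), -1)) = Mul(Add(-1939, -2203), Pow(Add(Add(Pow(Add(-5, 39), Rational(1, 2)), Mul(-62, 39)), Mul(-1, 973)), -1)) = Mul(-4142, Pow(Add(Add(Pow(34, Rational(1, 2)), -2418), -973), -1)) = Mul(-4142, Pow(Add(Add(-2418, Pow(34, Rational(1, 2))), -973), -1)) = Mul(-4142, Pow(Add(-3391, Pow(34, Rational(1, 2))), -1))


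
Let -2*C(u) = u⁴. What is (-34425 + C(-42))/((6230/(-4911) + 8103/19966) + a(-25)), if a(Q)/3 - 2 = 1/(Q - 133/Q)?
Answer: -12786348544920036/40079689513 ≈ -3.1902e+5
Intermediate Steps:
C(u) = -u⁴/2
a(Q) = 6 + 3/(Q - 133/Q)
(-34425 + C(-42))/((6230/(-4911) + 8103/19966) + a(-25)) = (-34425 - ½*(-42)⁴)/((6230/(-4911) + 8103/19966) + 3*(-266 - 25 + 2*(-25)²)/(-133 + (-25)²)) = (-34425 - ½*3111696)/((6230*(-1/4911) + 8103*(1/19966)) + 3*(-266 - 25 + 2*625)/(-133 + 625)) = (-34425 - 1555848)/((-6230/4911 + 8103/19966) + 3*(-266 - 25 + 1250)/492) = -1590273/(-84594347/98053026 + 3*(1/492)*959) = -1590273/(-84594347/98053026 + 959/164) = -1590273/40079689513/8040348132 = -1590273*8040348132/40079689513 = -12786348544920036/40079689513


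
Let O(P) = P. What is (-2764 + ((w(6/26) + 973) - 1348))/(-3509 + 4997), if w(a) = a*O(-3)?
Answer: -2551/1209 ≈ -2.1100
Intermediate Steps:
w(a) = -3*a (w(a) = a*(-3) = -3*a)
(-2764 + ((w(6/26) + 973) - 1348))/(-3509 + 4997) = (-2764 + ((-18/26 + 973) - 1348))/(-3509 + 4997) = (-2764 + ((-18/26 + 973) - 1348))/1488 = (-2764 + ((-3*3/13 + 973) - 1348))*(1/1488) = (-2764 + ((-9/13 + 973) - 1348))*(1/1488) = (-2764 + (12640/13 - 1348))*(1/1488) = (-2764 - 4884/13)*(1/1488) = -40816/13*1/1488 = -2551/1209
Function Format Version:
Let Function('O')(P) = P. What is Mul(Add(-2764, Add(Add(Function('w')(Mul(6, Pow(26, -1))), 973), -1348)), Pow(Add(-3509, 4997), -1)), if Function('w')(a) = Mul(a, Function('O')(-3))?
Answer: Rational(-2551, 1209) ≈ -2.1100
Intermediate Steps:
Function('w')(a) = Mul(-3, a) (Function('w')(a) = Mul(a, -3) = Mul(-3, a))
Mul(Add(-2764, Add(Add(Function('w')(Mul(6, Pow(26, -1))), 973), -1348)), Pow(Add(-3509, 4997), -1)) = Mul(Add(-2764, Add(Add(Mul(-3, Mul(6, Pow(26, -1))), 973), -1348)), Pow(Add(-3509, 4997), -1)) = Mul(Add(-2764, Add(Add(Mul(-3, Mul(6, Rational(1, 26))), 973), -1348)), Pow(1488, -1)) = Mul(Add(-2764, Add(Add(Mul(-3, Rational(3, 13)), 973), -1348)), Rational(1, 1488)) = Mul(Add(-2764, Add(Add(Rational(-9, 13), 973), -1348)), Rational(1, 1488)) = Mul(Add(-2764, Add(Rational(12640, 13), -1348)), Rational(1, 1488)) = Mul(Add(-2764, Rational(-4884, 13)), Rational(1, 1488)) = Mul(Rational(-40816, 13), Rational(1, 1488)) = Rational(-2551, 1209)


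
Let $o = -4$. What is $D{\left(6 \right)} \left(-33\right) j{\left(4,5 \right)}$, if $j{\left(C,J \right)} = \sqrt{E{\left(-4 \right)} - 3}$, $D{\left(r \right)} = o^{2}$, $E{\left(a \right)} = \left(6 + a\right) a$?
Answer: $- 528 i \sqrt{11} \approx - 1751.2 i$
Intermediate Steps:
$E{\left(a \right)} = a \left(6 + a\right)$
$D{\left(r \right)} = 16$ ($D{\left(r \right)} = \left(-4\right)^{2} = 16$)
$j{\left(C,J \right)} = i \sqrt{11}$ ($j{\left(C,J \right)} = \sqrt{- 4 \left(6 - 4\right) - 3} = \sqrt{\left(-4\right) 2 - 3} = \sqrt{-8 - 3} = \sqrt{-11} = i \sqrt{11}$)
$D{\left(6 \right)} \left(-33\right) j{\left(4,5 \right)} = 16 \left(-33\right) i \sqrt{11} = - 528 i \sqrt{11}$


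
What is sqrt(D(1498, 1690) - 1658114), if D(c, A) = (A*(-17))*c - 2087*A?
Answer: 6*I*sqrt(1339519) ≈ 6944.3*I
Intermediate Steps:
D(c, A) = -2087*A - 17*A*c (D(c, A) = (-17*A)*c - 2087*A = -17*A*c - 2087*A = -2087*A - 17*A*c)
sqrt(D(1498, 1690) - 1658114) = sqrt(-1*1690*(2087 + 17*1498) - 1658114) = sqrt(-1*1690*(2087 + 25466) - 1658114) = sqrt(-1*1690*27553 - 1658114) = sqrt(-46564570 - 1658114) = sqrt(-48222684) = 6*I*sqrt(1339519)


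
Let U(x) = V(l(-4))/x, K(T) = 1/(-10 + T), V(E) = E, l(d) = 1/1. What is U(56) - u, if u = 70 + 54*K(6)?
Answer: -3163/56 ≈ -56.482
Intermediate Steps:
l(d) = 1
U(x) = 1/x
u = 113/2 (u = 70 + 54/(-10 + 6) = 70 + 54/(-4) = 70 + 54*(-¼) = 70 - 27/2 = 113/2 ≈ 56.500)
U(56) - u = 1/56 - 1*113/2 = 1/56 - 113/2 = -3163/56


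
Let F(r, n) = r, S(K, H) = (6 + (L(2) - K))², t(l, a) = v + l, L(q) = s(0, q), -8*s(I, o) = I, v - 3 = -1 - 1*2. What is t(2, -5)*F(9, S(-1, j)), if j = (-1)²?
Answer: 18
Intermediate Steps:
v = 0 (v = 3 + (-1 - 1*2) = 3 + (-1 - 2) = 3 - 3 = 0)
s(I, o) = -I/8
L(q) = 0 (L(q) = -⅛*0 = 0)
t(l, a) = l (t(l, a) = 0 + l = l)
j = 1
S(K, H) = (6 - K)² (S(K, H) = (6 + (0 - K))² = (6 - K)²)
t(2, -5)*F(9, S(-1, j)) = 2*9 = 18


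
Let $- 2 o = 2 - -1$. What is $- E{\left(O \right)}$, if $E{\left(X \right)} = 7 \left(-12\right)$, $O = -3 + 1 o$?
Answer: $84$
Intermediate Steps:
$o = - \frac{3}{2}$ ($o = - \frac{2 - -1}{2} = - \frac{2 + 1}{2} = \left(- \frac{1}{2}\right) 3 = - \frac{3}{2} \approx -1.5$)
$O = - \frac{9}{2}$ ($O = -3 + 1 \left(- \frac{3}{2}\right) = -3 - \frac{3}{2} = - \frac{9}{2} \approx -4.5$)
$E{\left(X \right)} = -84$
$- E{\left(O \right)} = \left(-1\right) \left(-84\right) = 84$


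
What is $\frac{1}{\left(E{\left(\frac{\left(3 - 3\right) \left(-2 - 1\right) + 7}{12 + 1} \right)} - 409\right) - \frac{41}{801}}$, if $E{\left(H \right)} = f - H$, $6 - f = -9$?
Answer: $- \frac{10413}{4108862} \approx -0.0025343$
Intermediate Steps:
$f = 15$ ($f = 6 - -9 = 6 + 9 = 15$)
$E{\left(H \right)} = 15 - H$
$\frac{1}{\left(E{\left(\frac{\left(3 - 3\right) \left(-2 - 1\right) + 7}{12 + 1} \right)} - 409\right) - \frac{41}{801}} = \frac{1}{\left(\left(15 - \frac{\left(3 - 3\right) \left(-2 - 1\right) + 7}{12 + 1}\right) - 409\right) - \frac{41}{801}} = \frac{1}{\left(\left(15 - \frac{0 \left(-3\right) + 7}{13}\right) - 409\right) - \frac{41}{801}} = \frac{1}{\left(\left(15 - \left(0 + 7\right) \frac{1}{13}\right) - 409\right) - \frac{41}{801}} = \frac{1}{\left(\left(15 - 7 \cdot \frac{1}{13}\right) - 409\right) - \frac{41}{801}} = \frac{1}{\left(\left(15 - \frac{7}{13}\right) - 409\right) - \frac{41}{801}} = \frac{1}{\left(\frac{188}{13} - 409\right) - \frac{41}{801}} = \frac{1}{- \frac{5129}{13} - \frac{41}{801}} = \frac{1}{- \frac{4108862}{10413}} = - \frac{10413}{4108862}$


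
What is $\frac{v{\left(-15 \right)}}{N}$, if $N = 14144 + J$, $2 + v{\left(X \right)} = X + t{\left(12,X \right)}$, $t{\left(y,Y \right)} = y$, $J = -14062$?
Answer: $- \frac{5}{82} \approx -0.060976$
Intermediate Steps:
$v{\left(X \right)} = 10 + X$ ($v{\left(X \right)} = -2 + \left(X + 12\right) = -2 + \left(12 + X\right) = 10 + X$)
$N = 82$ ($N = 14144 - 14062 = 82$)
$\frac{v{\left(-15 \right)}}{N} = \frac{10 - 15}{82} = \left(-5\right) \frac{1}{82} = - \frac{5}{82}$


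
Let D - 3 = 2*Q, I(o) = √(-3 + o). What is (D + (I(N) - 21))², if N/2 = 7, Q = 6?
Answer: (6 - √11)² ≈ 7.2005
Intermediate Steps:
N = 14 (N = 2*7 = 14)
D = 15 (D = 3 + 2*6 = 3 + 12 = 15)
(D + (I(N) - 21))² = (15 + (√(-3 + 14) - 21))² = (15 + (√11 - 21))² = (15 + (-21 + √11))² = (-6 + √11)²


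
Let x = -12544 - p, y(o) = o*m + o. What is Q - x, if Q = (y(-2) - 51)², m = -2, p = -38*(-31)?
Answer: 16123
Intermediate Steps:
p = 1178
y(o) = -o (y(o) = o*(-2) + o = -2*o + o = -o)
Q = 2401 (Q = (-1*(-2) - 51)² = (2 - 51)² = (-49)² = 2401)
x = -13722 (x = -12544 - 1*1178 = -12544 - 1178 = -13722)
Q - x = 2401 - 1*(-13722) = 2401 + 13722 = 16123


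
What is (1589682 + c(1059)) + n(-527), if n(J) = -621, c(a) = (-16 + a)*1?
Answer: 1590104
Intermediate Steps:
c(a) = -16 + a
(1589682 + c(1059)) + n(-527) = (1589682 + (-16 + 1059)) - 621 = (1589682 + 1043) - 621 = 1590725 - 621 = 1590104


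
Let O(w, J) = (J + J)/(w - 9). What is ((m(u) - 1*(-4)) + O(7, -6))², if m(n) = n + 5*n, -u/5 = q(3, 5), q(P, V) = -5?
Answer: 25600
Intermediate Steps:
O(w, J) = 2*J/(-9 + w) (O(w, J) = (2*J)/(-9 + w) = 2*J/(-9 + w))
u = 25 (u = -5*(-5) = 25)
m(n) = 6*n
((m(u) - 1*(-4)) + O(7, -6))² = ((6*25 - 1*(-4)) + 2*(-6)/(-9 + 7))² = ((150 + 4) + 2*(-6)/(-2))² = (154 + 2*(-6)*(-½))² = (154 + 6)² = 160² = 25600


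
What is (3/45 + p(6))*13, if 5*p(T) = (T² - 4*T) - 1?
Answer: 442/15 ≈ 29.467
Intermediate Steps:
p(T) = -⅕ - 4*T/5 + T²/5 (p(T) = ((T² - 4*T) - 1)/5 = (-1 + T² - 4*T)/5 = -⅕ - 4*T/5 + T²/5)
(3/45 + p(6))*13 = (3/45 + (-⅕ - ⅘*6 + (⅕)*6²))*13 = (3*(1/45) + (-⅕ - 24/5 + (⅕)*36))*13 = (1/15 + (-⅕ - 24/5 + 36/5))*13 = (1/15 + 11/5)*13 = (34/15)*13 = 442/15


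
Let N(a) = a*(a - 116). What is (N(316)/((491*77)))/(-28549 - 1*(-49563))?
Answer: 400/5028331 ≈ 7.9549e-5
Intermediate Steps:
N(a) = a*(-116 + a)
(N(316)/((491*77)))/(-28549 - 1*(-49563)) = ((316*(-116 + 316))/((491*77)))/(-28549 - 1*(-49563)) = ((316*200)/37807)/(-28549 + 49563) = (63200*(1/37807))/21014 = (63200/37807)*(1/21014) = 400/5028331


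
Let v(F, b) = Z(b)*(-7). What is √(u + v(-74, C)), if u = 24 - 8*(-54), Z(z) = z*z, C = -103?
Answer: I*√73807 ≈ 271.67*I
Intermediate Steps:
Z(z) = z²
v(F, b) = -7*b² (v(F, b) = b²*(-7) = -7*b²)
u = 456 (u = 24 + 432 = 456)
√(u + v(-74, C)) = √(456 - 7*(-103)²) = √(456 - 7*10609) = √(456 - 74263) = √(-73807) = I*√73807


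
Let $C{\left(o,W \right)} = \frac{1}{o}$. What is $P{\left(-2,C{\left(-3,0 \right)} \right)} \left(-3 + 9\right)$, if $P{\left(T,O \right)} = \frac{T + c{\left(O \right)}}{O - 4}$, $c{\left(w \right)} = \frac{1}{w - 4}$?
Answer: $\frac{522}{169} \approx 3.0888$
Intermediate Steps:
$c{\left(w \right)} = \frac{1}{-4 + w}$
$P{\left(T,O \right)} = \frac{T + \frac{1}{-4 + O}}{-4 + O}$ ($P{\left(T,O \right)} = \frac{T + \frac{1}{-4 + O}}{O - 4} = \frac{T + \frac{1}{-4 + O}}{-4 + O}$)
$P{\left(-2,C{\left(-3,0 \right)} \right)} \left(-3 + 9\right) = \frac{1 - 2 \left(-4 + \frac{1}{-3}\right)}{\left(-4 + \frac{1}{-3}\right)^{2}} \left(-3 + 9\right) = \frac{1 - 2 \left(-4 - \frac{1}{3}\right)}{\left(-4 - \frac{1}{3}\right)^{2}} \cdot 6 = \frac{1 - - \frac{26}{3}}{\frac{169}{9}} \cdot 6 = \frac{9 \left(1 + \frac{26}{3}\right)}{169} \cdot 6 = \frac{9}{169} \cdot \frac{29}{3} \cdot 6 = \frac{87}{169} \cdot 6 = \frac{522}{169}$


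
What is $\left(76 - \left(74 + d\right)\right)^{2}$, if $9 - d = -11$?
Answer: $324$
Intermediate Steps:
$d = 20$ ($d = 9 - -11 = 9 + 11 = 20$)
$\left(76 - \left(74 + d\right)\right)^{2} = \left(76 - 94\right)^{2} = \left(-18\right)^{2} = 324$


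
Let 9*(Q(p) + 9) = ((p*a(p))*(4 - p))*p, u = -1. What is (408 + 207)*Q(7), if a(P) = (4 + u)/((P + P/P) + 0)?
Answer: -74415/8 ≈ -9301.9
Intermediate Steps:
a(P) = 3/(1 + P) (a(P) = (4 - 1)/((P + P/P) + 0) = 3/((P + 1) + 0) = 3/((1 + P) + 0) = 3/(1 + P))
Q(p) = -9 + p**2*(4 - p)/(3*(1 + p)) (Q(p) = -9 + (((p*(3/(1 + p)))*(4 - p))*p)/9 = -9 + (((3*p/(1 + p))*(4 - p))*p)/9 = -9 + ((3*p*(4 - p)/(1 + p))*p)/9 = -9 + (3*p**2*(4 - p)/(1 + p))/9 = -9 + p**2*(4 - p)/(3*(1 + p)))
(408 + 207)*Q(7) = (408 + 207)*((-27 - 1*7**3 - 27*7 + 4*7**2)/(3*(1 + 7))) = 615*((1/3)*(-27 - 1*343 - 189 + 4*49)/8) = 615*((1/3)*(1/8)*(-27 - 343 - 189 + 196)) = 615*((1/3)*(1/8)*(-363)) = 615*(-121/8) = -74415/8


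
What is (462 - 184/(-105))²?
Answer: 2371105636/11025 ≈ 2.1507e+5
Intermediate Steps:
(462 - 184/(-105))² = (462 - 184*(-1/105))² = (462 + 184/105)² = (48694/105)² = 2371105636/11025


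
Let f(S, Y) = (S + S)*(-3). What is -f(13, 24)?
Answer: 78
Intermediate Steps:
f(S, Y) = -6*S (f(S, Y) = (2*S)*(-3) = -6*S)
-f(13, 24) = -(-6)*13 = -1*(-78) = 78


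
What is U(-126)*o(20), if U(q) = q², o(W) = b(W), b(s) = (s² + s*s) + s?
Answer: 13018320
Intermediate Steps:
b(s) = s + 2*s² (b(s) = (s² + s²) + s = 2*s² + s = s + 2*s²)
o(W) = W*(1 + 2*W)
U(-126)*o(20) = (-126)²*(20*(1 + 2*20)) = 15876*(20*(1 + 40)) = 15876*(20*41) = 15876*820 = 13018320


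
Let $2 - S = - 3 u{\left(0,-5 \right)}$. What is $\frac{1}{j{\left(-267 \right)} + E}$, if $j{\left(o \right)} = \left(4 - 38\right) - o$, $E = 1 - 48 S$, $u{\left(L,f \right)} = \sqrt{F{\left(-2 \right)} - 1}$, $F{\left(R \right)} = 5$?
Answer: $- \frac{1}{150} \approx -0.0066667$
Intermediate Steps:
$u{\left(L,f \right)} = 2$ ($u{\left(L,f \right)} = \sqrt{5 - 1} = \sqrt{4} = 2$)
$S = 8$ ($S = 2 - \left(-3\right) 2 = 2 - -6 = 2 + 6 = 8$)
$E = -383$ ($E = 1 - 384 = -383$)
$j{\left(o \right)} = -34 - o$
$\frac{1}{j{\left(-267 \right)} + E} = \frac{1}{\left(-34 - -267\right) - 383} = \frac{1}{\left(-34 + 267\right) - 383} = \frac{1}{233 - 383} = \frac{1}{-150} = - \frac{1}{150}$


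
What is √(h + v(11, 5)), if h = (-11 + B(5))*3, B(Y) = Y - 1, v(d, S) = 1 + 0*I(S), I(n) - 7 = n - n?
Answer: 2*I*√5 ≈ 4.4721*I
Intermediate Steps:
I(n) = 7 (I(n) = 7 + (n - n) = 7 + 0 = 7)
v(d, S) = 1 (v(d, S) = 1 + 0*7 = 1 + 0 = 1)
B(Y) = -1 + Y
h = -21 (h = (-11 + (-1 + 5))*3 = (-11 + 4)*3 = -7*3 = -21)
√(h + v(11, 5)) = √(-21 + 1) = √(-20) = 2*I*√5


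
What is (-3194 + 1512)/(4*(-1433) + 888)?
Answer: 841/2422 ≈ 0.34723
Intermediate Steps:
(-3194 + 1512)/(4*(-1433) + 888) = -1682/(-5732 + 888) = -1682/(-4844) = -1682*(-1/4844) = 841/2422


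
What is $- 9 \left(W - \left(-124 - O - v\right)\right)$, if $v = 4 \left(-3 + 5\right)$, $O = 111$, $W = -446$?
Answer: $1827$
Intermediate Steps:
$v = 8$ ($v = 4 \cdot 2 = 8$)
$- 9 \left(W - \left(-124 - O - v\right)\right) = - 9 \left(-446 + \left(\left(111 + 8\right) - -124\right)\right) = - 9 \left(-446 + \left(119 + 124\right)\right) = - 9 \left(-446 + 243\right) = \left(-9\right) \left(-203\right) = 1827$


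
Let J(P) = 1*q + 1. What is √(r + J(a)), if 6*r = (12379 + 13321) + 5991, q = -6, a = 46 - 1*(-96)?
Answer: √189966/6 ≈ 72.642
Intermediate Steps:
a = 142 (a = 46 + 96 = 142)
r = 31691/6 (r = ((12379 + 13321) + 5991)/6 = (25700 + 5991)/6 = (⅙)*31691 = 31691/6 ≈ 5281.8)
J(P) = -5 (J(P) = 1*(-6) + 1 = -6 + 1 = -5)
√(r + J(a)) = √(31691/6 - 5) = √(31661/6) = √189966/6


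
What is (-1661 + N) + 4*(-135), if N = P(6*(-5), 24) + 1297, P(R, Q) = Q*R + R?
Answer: -1654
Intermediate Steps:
P(R, Q) = R + Q*R
N = 547 (N = (6*(-5))*(1 + 24) + 1297 = -30*25 + 1297 = -750 + 1297 = 547)
(-1661 + N) + 4*(-135) = (-1661 + 547) + 4*(-135) = -1114 - 540 = -1654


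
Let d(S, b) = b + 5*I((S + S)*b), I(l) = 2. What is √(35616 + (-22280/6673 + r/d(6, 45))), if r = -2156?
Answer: 2*√9900300792545/33365 ≈ 188.61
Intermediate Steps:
d(S, b) = 10 + b (d(S, b) = b + 5*2 = b + 10 = 10 + b)
√(35616 + (-22280/6673 + r/d(6, 45))) = √(35616 + (-22280/6673 - 2156/(10 + 45))) = √(35616 + (-22280*1/6673 - 2156/55)) = √(35616 + (-22280/6673 - 2156*1/55)) = √(35616 + (-22280/6673 - 196/5)) = √(35616 - 1419308/33365) = √(1186908532/33365) = 2*√9900300792545/33365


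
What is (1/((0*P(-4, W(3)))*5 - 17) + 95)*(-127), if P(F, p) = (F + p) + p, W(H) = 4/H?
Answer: -204978/17 ≈ -12058.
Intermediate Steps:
P(F, p) = F + 2*p
(1/((0*P(-4, W(3)))*5 - 17) + 95)*(-127) = (1/((0*(-4 + 2*(4/3)))*5 - 17) + 95)*(-127) = (1/((0*(-4 + 8/3))*5 - 17) + 95)*(-127) = (1/((0*(-4/3))*5 - 17) + 95)*(-127) = (1/(0*5 - 17) + 95)*(-127) = (1/(0 - 17) + 95)*(-127) = (1/(-17) + 95)*(-127) = (-1/17 + 95)*(-127) = (1614/17)*(-127) = -204978/17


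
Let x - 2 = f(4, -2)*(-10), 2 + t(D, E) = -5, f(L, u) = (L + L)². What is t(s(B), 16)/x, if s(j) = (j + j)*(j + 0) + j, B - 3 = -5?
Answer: 7/638 ≈ 0.010972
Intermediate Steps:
B = -2 (B = 3 - 5 = -2)
f(L, u) = 4*L² (f(L, u) = (2*L)² = 4*L²)
s(j) = j + 2*j² (s(j) = (2*j)*j + j = 2*j² + j = j + 2*j²)
t(D, E) = -7 (t(D, E) = -2 - 5 = -7)
x = -638 (x = 2 + (4*4²)*(-10) = 2 + (4*16)*(-10) = 2 + 64*(-10) = 2 - 640 = -638)
t(s(B), 16)/x = -7/(-638) = -7*(-1/638) = 7/638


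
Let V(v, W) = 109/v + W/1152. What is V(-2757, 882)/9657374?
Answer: 128117/1704024327552 ≈ 7.5185e-8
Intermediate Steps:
V(v, W) = 109/v + W/1152 (V(v, W) = 109/v + W*(1/1152) = 109/v + W/1152)
V(-2757, 882)/9657374 = (109/(-2757) + (1/1152)*882)/9657374 = (109*(-1/2757) + 49/64)*(1/9657374) = (-109/2757 + 49/64)*(1/9657374) = (128117/176448)*(1/9657374) = 128117/1704024327552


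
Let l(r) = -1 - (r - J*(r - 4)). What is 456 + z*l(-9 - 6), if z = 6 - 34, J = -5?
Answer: -2596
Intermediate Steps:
z = -28
l(r) = 19 - 6*r (l(r) = -1 - (r - (-5)*(r - 4)) = -1 - (r - (-5)*(-4 + r)) = -1 - (r - (20 - 5*r)) = -1 - (r + (-20 + 5*r)) = -1 - (-20 + 6*r) = -1 + (20 - 6*r) = 19 - 6*r)
456 + z*l(-9 - 6) = 456 - 28*(19 - 6*(-9 - 6)) = 456 - 28*(19 - 6*(-15)) = 456 - 28*(19 + 90) = 456 - 28*109 = 456 - 3052 = -2596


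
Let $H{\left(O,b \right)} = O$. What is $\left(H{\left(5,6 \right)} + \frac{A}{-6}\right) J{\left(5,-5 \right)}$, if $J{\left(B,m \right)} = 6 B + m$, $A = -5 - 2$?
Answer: $\frac{925}{6} \approx 154.17$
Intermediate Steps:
$A = -7$ ($A = -5 - 2 = -7$)
$J{\left(B,m \right)} = m + 6 B$
$\left(H{\left(5,6 \right)} + \frac{A}{-6}\right) J{\left(5,-5 \right)} = \left(5 - \frac{7}{-6}\right) \left(-5 + 6 \cdot 5\right) = \left(5 - - \frac{7}{6}\right) \left(-5 + 30\right) = \left(5 + \frac{7}{6}\right) 25 = \frac{37}{6} \cdot 25 = \frac{925}{6}$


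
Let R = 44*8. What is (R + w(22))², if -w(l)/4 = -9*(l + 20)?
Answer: 3474496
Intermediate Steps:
R = 352
w(l) = 720 + 36*l (w(l) = -(-36)*(l + 20) = -(-36)*(20 + l) = -4*(-180 - 9*l) = 720 + 36*l)
(R + w(22))² = (352 + (720 + 36*22))² = (352 + (720 + 792))² = (352 + 1512)² = 1864² = 3474496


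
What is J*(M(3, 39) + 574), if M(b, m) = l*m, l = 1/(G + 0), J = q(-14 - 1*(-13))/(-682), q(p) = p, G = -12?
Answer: 2283/2728 ≈ 0.83688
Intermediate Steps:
J = 1/682 (J = (-14 - 1*(-13))/(-682) = (-14 + 13)*(-1/682) = -1*(-1/682) = 1/682 ≈ 0.0014663)
l = -1/12 (l = 1/(-12 + 0) = 1/(-12) = -1/12 ≈ -0.083333)
M(b, m) = -m/12
J*(M(3, 39) + 574) = (-1/12*39 + 574)/682 = (-13/4 + 574)/682 = (1/682)*(2283/4) = 2283/2728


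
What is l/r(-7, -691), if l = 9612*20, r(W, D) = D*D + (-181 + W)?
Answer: 192240/477293 ≈ 0.40277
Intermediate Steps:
r(W, D) = -181 + W + D**2 (r(W, D) = D**2 + (-181 + W) = -181 + W + D**2)
l = 192240
l/r(-7, -691) = 192240/(-181 - 7 + (-691)**2) = 192240/(-181 - 7 + 477481) = 192240/477293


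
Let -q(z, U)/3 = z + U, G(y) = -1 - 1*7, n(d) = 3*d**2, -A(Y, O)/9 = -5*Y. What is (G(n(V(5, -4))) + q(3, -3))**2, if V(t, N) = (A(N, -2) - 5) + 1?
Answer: 64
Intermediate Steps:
A(Y, O) = 45*Y (A(Y, O) = -(-45)*Y = 45*Y)
V(t, N) = -4 + 45*N (V(t, N) = (45*N - 5) + 1 = (-5 + 45*N) + 1 = -4 + 45*N)
G(y) = -8 (G(y) = -1 - 7 = -8)
q(z, U) = -3*U - 3*z (q(z, U) = -3*(z + U) = -3*(U + z) = -3*U - 3*z)
(G(n(V(5, -4))) + q(3, -3))**2 = (-8 + (-3*(-3) - 3*3))**2 = (-8 + (9 - 9))**2 = (-8 + 0)**2 = (-8)**2 = 64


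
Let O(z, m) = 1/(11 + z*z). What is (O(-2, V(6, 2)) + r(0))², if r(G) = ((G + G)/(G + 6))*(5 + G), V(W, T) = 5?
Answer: 1/225 ≈ 0.0044444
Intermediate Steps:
O(z, m) = 1/(11 + z²)
r(G) = 2*G*(5 + G)/(6 + G) (r(G) = ((2*G)/(6 + G))*(5 + G) = (2*G/(6 + G))*(5 + G) = 2*G*(5 + G)/(6 + G))
(O(-2, V(6, 2)) + r(0))² = (1/(11 + (-2)²) + 2*0*(5 + 0)/(6 + 0))² = (1/(11 + 4) + 2*0*5/6)² = (1/15 + 2*0*(⅙)*5)² = (1/15 + 0)² = (1/15)² = 1/225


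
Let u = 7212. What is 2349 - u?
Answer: -4863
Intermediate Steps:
2349 - u = 2349 - 1*7212 = 2349 - 7212 = -4863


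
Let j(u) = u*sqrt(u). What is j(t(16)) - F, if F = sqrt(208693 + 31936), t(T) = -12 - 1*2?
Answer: -sqrt(240629) - 14*I*sqrt(14) ≈ -490.54 - 52.383*I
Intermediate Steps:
t(T) = -14 (t(T) = -12 - 2 = -14)
F = sqrt(240629) ≈ 490.54
j(u) = u**(3/2)
j(t(16)) - F = (-14)**(3/2) - sqrt(240629) = -14*I*sqrt(14) - sqrt(240629) = -sqrt(240629) - 14*I*sqrt(14)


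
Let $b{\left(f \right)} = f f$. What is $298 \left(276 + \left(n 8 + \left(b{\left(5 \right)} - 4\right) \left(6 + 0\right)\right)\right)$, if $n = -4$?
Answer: $110260$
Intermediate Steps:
$b{\left(f \right)} = f^{2}$
$298 \left(276 + \left(n 8 + \left(b{\left(5 \right)} - 4\right) \left(6 + 0\right)\right)\right) = 298 \left(276 - \left(32 - \left(5^{2} - 4\right) \left(6 + 0\right)\right)\right) = 298 \left(276 - \left(32 - \left(25 - 4\right) 6\right)\right) = 298 \left(276 + \left(-32 + 21 \cdot 6\right)\right) = 298 \left(276 + \left(-32 + 126\right)\right) = 298 \left(276 + 94\right) = 298 \cdot 370 = 110260$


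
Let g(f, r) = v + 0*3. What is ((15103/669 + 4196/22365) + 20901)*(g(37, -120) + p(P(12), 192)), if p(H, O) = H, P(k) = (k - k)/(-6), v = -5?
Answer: -104355071468/997479 ≈ -1.0462e+5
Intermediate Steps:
P(k) = 0 (P(k) = 0*(-⅙) = 0)
g(f, r) = -5 (g(f, r) = -5 + 0*3 = -5 + 0 = -5)
((15103/669 + 4196/22365) + 20901)*(g(37, -120) + p(P(12), 192)) = ((15103/669 + 4196/22365) + 20901)*(-5 + 0) = ((15103*(1/669) + 4196*(1/22365)) + 20901)*(-5) = ((15103/669 + 4196/22365) + 20901)*(-5) = (113528573/4987395 + 20901)*(-5) = (104355071468/4987395)*(-5) = -104355071468/997479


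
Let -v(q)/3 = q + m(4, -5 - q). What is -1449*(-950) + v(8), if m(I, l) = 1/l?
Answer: 17894841/13 ≈ 1.3765e+6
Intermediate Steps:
v(q) = -3*q - 3/(-5 - q) (v(q) = -3*(q + 1/(-5 - q)) = -3*q - 3/(-5 - q))
-1449*(-950) + v(8) = -1449*(-950) + 3*(1 - 1*8*(5 + 8))/(5 + 8) = 1376550 + 3*(1 - 1*8*13)/13 = 1376550 + 3*(1/13)*(1 - 104) = 1376550 + 3*(1/13)*(-103) = 1376550 - 309/13 = 17894841/13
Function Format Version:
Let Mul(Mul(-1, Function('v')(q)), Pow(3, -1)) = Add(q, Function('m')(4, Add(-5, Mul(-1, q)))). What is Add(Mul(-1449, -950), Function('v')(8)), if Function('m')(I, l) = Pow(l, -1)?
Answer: Rational(17894841, 13) ≈ 1.3765e+6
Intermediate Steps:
Function('v')(q) = Add(Mul(-3, q), Mul(-3, Pow(Add(-5, Mul(-1, q)), -1))) (Function('v')(q) = Mul(-3, Add(q, Pow(Add(-5, Mul(-1, q)), -1))) = Add(Mul(-3, q), Mul(-3, Pow(Add(-5, Mul(-1, q)), -1))))
Add(Mul(-1449, -950), Function('v')(8)) = Add(Mul(-1449, -950), Mul(3, Pow(Add(5, 8), -1), Add(1, Mul(-1, 8, Add(5, 8))))) = Add(1376550, Mul(3, Pow(13, -1), Add(1, Mul(-1, 8, 13)))) = Add(1376550, Mul(3, Rational(1, 13), Add(1, -104))) = Add(1376550, Mul(3, Rational(1, 13), -103)) = Add(1376550, Rational(-309, 13)) = Rational(17894841, 13)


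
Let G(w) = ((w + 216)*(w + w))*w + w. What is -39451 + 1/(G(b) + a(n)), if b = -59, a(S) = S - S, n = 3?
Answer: -43118956724/1092975 ≈ -39451.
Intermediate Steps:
a(S) = 0
G(w) = w + 2*w²*(216 + w) (G(w) = ((216 + w)*(2*w))*w + w = (2*w*(216 + w))*w + w = 2*w²*(216 + w) + w = w + 2*w²*(216 + w))
-39451 + 1/(G(b) + a(n)) = -39451 + 1/(-59*(1 + 2*(-59)² + 432*(-59)) + 0) = -39451 + 1/(-59*(1 + 2*3481 - 25488) + 0) = -39451 + 1/(-59*(1 + 6962 - 25488) + 0) = -39451 + 1/(-59*(-18525) + 0) = -39451 + 1/(1092975 + 0) = -39451 + 1/1092975 = -43118956724/1092975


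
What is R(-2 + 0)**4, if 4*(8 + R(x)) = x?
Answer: 83521/16 ≈ 5220.1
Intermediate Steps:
R(x) = -8 + x/4
R(-2 + 0)**4 = (-8 + (-2 + 0)/4)**4 = (-8 + (1/4)*(-2))**4 = (-8 - 1/2)**4 = (-17/2)**4 = 83521/16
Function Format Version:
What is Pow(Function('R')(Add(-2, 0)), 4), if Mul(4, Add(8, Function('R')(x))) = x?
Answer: Rational(83521, 16) ≈ 5220.1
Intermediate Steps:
Function('R')(x) = Add(-8, Mul(Rational(1, 4), x))
Pow(Function('R')(Add(-2, 0)), 4) = Pow(Add(-8, Mul(Rational(1, 4), Add(-2, 0))), 4) = Pow(Add(-8, Mul(Rational(1, 4), -2)), 4) = Pow(Add(-8, Rational(-1, 2)), 4) = Pow(Rational(-17, 2), 4) = Rational(83521, 16)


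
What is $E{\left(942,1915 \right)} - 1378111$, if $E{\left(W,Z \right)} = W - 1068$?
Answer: $-1378237$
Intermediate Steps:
$E{\left(W,Z \right)} = -1068 + W$
$E{\left(942,1915 \right)} - 1378111 = \left(-1068 + 942\right) - 1378111 = -126 - 1378111 = -1378237$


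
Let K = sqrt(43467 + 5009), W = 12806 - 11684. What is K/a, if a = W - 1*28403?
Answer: -2*sqrt(12119)/27281 ≈ -0.0080705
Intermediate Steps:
W = 1122
K = 2*sqrt(12119) (K = sqrt(48476) = 2*sqrt(12119) ≈ 220.17)
a = -27281 (a = 1122 - 1*28403 = 1122 - 28403 = -27281)
K/a = (2*sqrt(12119))/(-27281) = (2*sqrt(12119))*(-1/27281) = -2*sqrt(12119)/27281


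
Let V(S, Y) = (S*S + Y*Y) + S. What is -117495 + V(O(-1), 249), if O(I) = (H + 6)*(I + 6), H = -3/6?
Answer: -218841/4 ≈ -54710.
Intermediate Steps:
H = -½ (H = -3*⅙ = -½ ≈ -0.50000)
O(I) = 33 + 11*I/2 (O(I) = (-½ + 6)*(I + 6) = 11*(6 + I)/2 = 33 + 11*I/2)
V(S, Y) = S + S² + Y² (V(S, Y) = (S² + Y²) + S = S + S² + Y²)
-117495 + V(O(-1), 249) = -117495 + ((33 + (11/2)*(-1)) + (33 + (11/2)*(-1))² + 249²) = -117495 + ((33 - 11/2) + (33 - 11/2)² + 62001) = -117495 + (55/2 + (55/2)² + 62001) = -117495 + (55/2 + 3025/4 + 62001) = -117495 + 251139/4 = -218841/4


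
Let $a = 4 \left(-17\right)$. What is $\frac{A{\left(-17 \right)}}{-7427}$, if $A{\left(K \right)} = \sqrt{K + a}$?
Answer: $- \frac{i \sqrt{85}}{7427} \approx - 0.0012414 i$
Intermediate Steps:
$a = -68$
$A{\left(K \right)} = \sqrt{-68 + K}$ ($A{\left(K \right)} = \sqrt{K - 68} = \sqrt{-68 + K}$)
$\frac{A{\left(-17 \right)}}{-7427} = \frac{\sqrt{-68 - 17}}{-7427} = \sqrt{-85} \left(- \frac{1}{7427}\right) = i \sqrt{85} \left(- \frac{1}{7427}\right) = - \frac{i \sqrt{85}}{7427}$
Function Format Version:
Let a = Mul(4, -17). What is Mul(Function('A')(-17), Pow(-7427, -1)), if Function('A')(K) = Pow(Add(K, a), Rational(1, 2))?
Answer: Mul(Rational(-1, 7427), I, Pow(85, Rational(1, 2))) ≈ Mul(-0.0012414, I)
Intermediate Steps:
a = -68
Function('A')(K) = Pow(Add(-68, K), Rational(1, 2)) (Function('A')(K) = Pow(Add(K, -68), Rational(1, 2)) = Pow(Add(-68, K), Rational(1, 2)))
Mul(Function('A')(-17), Pow(-7427, -1)) = Mul(Pow(Add(-68, -17), Rational(1, 2)), Pow(-7427, -1)) = Mul(Pow(-85, Rational(1, 2)), Rational(-1, 7427)) = Mul(Mul(I, Pow(85, Rational(1, 2))), Rational(-1, 7427)) = Mul(Rational(-1, 7427), I, Pow(85, Rational(1, 2)))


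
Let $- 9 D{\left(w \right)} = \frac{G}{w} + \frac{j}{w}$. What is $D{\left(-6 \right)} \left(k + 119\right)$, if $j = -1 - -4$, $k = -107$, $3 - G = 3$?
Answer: $\frac{2}{3} \approx 0.66667$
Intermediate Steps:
$G = 0$ ($G = 3 - 3 = 0$)
$j = 3$ ($j = -1 + 4 = 3$)
$D{\left(w \right)} = - \frac{1}{3 w}$ ($D{\left(w \right)} = - \frac{\frac{0}{w} + \frac{3}{w}}{9} = - \frac{0 + \frac{3}{w}}{9} = - \frac{3 \frac{1}{w}}{9} = - \frac{1}{3 w}$)
$D{\left(-6 \right)} \left(k + 119\right) = - \frac{1}{3 \left(-6\right)} \left(-107 + 119\right) = \left(- \frac{1}{3}\right) \left(- \frac{1}{6}\right) 12 = \frac{1}{18} \cdot 12 = \frac{2}{3}$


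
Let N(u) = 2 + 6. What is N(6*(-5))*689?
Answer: 5512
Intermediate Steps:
N(u) = 8
N(6*(-5))*689 = 8*689 = 5512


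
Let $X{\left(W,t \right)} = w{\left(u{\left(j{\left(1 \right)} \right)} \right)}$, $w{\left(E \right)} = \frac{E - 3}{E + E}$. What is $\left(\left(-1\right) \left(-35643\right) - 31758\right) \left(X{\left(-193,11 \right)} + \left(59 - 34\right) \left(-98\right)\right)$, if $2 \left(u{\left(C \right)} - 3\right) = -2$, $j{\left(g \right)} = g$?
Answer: $- \frac{38076885}{4} \approx -9.5192 \cdot 10^{6}$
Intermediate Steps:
$u{\left(C \right)} = 2$ ($u{\left(C \right)} = 3 + \frac{1}{2} \left(-2\right) = 3 - 1 = 2$)
$w{\left(E \right)} = \frac{-3 + E}{2 E}$
$X{\left(W,t \right)} = - \frac{1}{4}$ ($X{\left(W,t \right)} = \frac{-3 + 2}{2 \cdot 2} = \frac{1}{2} \cdot \frac{1}{2} \left(-1\right) = - \frac{1}{4}$)
$\left(\left(-1\right) \left(-35643\right) - 31758\right) \left(X{\left(-193,11 \right)} + \left(59 - 34\right) \left(-98\right)\right) = \left(\left(-1\right) \left(-35643\right) - 31758\right) \left(- \frac{1}{4} + \left(59 - 34\right) \left(-98\right)\right) = \left(35643 - 31758\right) \left(- \frac{1}{4} + 25 \left(-98\right)\right) = 3885 \left(- \frac{1}{4} - 2450\right) = 3885 \left(- \frac{9801}{4}\right) = - \frac{38076885}{4}$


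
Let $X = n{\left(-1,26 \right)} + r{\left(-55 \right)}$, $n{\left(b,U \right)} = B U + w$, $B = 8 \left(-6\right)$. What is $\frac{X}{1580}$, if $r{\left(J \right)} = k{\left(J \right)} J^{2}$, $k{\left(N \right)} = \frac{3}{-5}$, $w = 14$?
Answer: $- \frac{3049}{1580} \approx -1.9297$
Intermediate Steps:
$k{\left(N \right)} = - \frac{3}{5}$ ($k{\left(N \right)} = 3 \left(- \frac{1}{5}\right) = - \frac{3}{5}$)
$B = -48$
$n{\left(b,U \right)} = 14 - 48 U$ ($n{\left(b,U \right)} = - 48 U + 14 = 14 - 48 U$)
$r{\left(J \right)} = - \frac{3 J^{2}}{5}$
$X = -3049$ ($X = \left(14 - 1248\right) - \frac{3 \left(-55\right)^{2}}{5} = \left(14 - 1248\right) - 1815 = -1234 - 1815 = -3049$)
$\frac{X}{1580} = - \frac{3049}{1580}$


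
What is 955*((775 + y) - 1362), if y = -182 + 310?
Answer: -438345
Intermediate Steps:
y = 128
955*((775 + y) - 1362) = 955*((775 + 128) - 1362) = 955*(903 - 1362) = 955*(-459) = -438345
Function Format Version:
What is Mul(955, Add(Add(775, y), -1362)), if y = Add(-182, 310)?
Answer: -438345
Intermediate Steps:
y = 128
Mul(955, Add(Add(775, y), -1362)) = Mul(955, Add(Add(775, 128), -1362)) = Mul(955, Add(903, -1362)) = Mul(955, -459) = -438345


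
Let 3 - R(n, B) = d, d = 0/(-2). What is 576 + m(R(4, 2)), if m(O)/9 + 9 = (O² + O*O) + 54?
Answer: 1143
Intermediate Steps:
d = 0 (d = 0*(-½) = 0)
R(n, B) = 3 (R(n, B) = 3 - 1*0 = 3 + 0 = 3)
m(O) = 405 + 18*O² (m(O) = -81 + 9*((O² + O*O) + 54) = -81 + 9*((O² + O²) + 54) = -81 + 9*(2*O² + 54) = -81 + 9*(54 + 2*O²) = -81 + (486 + 18*O²) = 405 + 18*O²)
576 + m(R(4, 2)) = 576 + (405 + 18*3²) = 576 + (405 + 18*9) = 576 + (405 + 162) = 576 + 567 = 1143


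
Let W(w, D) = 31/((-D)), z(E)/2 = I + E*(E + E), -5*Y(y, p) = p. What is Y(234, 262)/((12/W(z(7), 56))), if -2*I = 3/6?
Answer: 4061/1680 ≈ 2.4173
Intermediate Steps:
I = -1/4 (I = -3/(2*6) = -1/2*1/2 = -1/4 ≈ -0.25000)
Y(y, p) = -p/5
z(E) = -1/2 + 4*E**2 (z(E) = 2*(-1/4 + E*(E + E)) = 2*(-1/4 + E*(2*E)) = 2*(-1/4 + 2*E**2) = -1/2 + 4*E**2)
W(w, D) = -31/D (W(w, D) = 31*(-1/D) = -31/D)
Y(234, 262)/((12/W(z(7), 56))) = (-1/5*262)/((12/(-31/56))) = -262/(5*(12/(-31*1/56))) = -262/(5*(12/(-31/56))) = -262/(5*((-56/31*12))) = -262/(5*(-672/31)) = -262/5*(-31/672) = 4061/1680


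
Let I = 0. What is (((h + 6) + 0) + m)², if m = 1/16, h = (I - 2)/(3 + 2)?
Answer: 205209/6400 ≈ 32.064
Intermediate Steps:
h = -⅖ (h = (0 - 2)/(3 + 2) = -2/5 = -2*⅕ = -⅖ ≈ -0.40000)
m = 1/16 ≈ 0.062500
(((h + 6) + 0) + m)² = (((-⅖ + 6) + 0) + 1/16)² = ((28/5 + 0) + 1/16)² = (28/5 + 1/16)² = (453/80)² = 205209/6400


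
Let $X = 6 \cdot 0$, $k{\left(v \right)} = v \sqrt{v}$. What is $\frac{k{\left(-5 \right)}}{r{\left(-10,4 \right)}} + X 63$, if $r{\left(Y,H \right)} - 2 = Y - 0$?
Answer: $\frac{5 i \sqrt{5}}{8} \approx 1.3975 i$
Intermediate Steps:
$k{\left(v \right)} = v^{\frac{3}{2}}$
$r{\left(Y,H \right)} = 2 + Y$ ($r{\left(Y,H \right)} = 2 + \left(Y - 0\right) = 2 + \left(Y + 0\right) = 2 + Y$)
$X = 0$
$\frac{k{\left(-5 \right)}}{r{\left(-10,4 \right)}} + X 63 = \frac{\left(-5\right)^{\frac{3}{2}}}{2 - 10} + 0 \cdot 63 = \frac{\left(-5\right) i \sqrt{5}}{-8} + 0 = - 5 i \sqrt{5} \left(- \frac{1}{8}\right) + 0 = \frac{5 i \sqrt{5}}{8} + 0 = \frac{5 i \sqrt{5}}{8}$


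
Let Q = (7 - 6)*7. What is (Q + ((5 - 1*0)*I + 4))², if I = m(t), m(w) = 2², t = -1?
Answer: 961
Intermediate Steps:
m(w) = 4
I = 4
Q = 7 (Q = 1*7 = 7)
(Q + ((5 - 1*0)*I + 4))² = (7 + ((5 - 1*0)*4 + 4))² = (7 + ((5 + 0)*4 + 4))² = (7 + (5*4 + 4))² = (7 + (20 + 4))² = (7 + 24)² = 31² = 961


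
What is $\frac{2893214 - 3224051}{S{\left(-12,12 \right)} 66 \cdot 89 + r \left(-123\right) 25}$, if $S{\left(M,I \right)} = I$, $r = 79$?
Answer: $\frac{110279}{57479} \approx 1.9186$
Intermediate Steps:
$\frac{2893214 - 3224051}{S{\left(-12,12 \right)} 66 \cdot 89 + r \left(-123\right) 25} = \frac{2893214 - 3224051}{12 \cdot 66 \cdot 89 + 79 \left(-123\right) 25} = - \frac{330837}{792 \cdot 89 - 242925} = - \frac{330837}{70488 - 242925} = - \frac{330837}{-172437} = \left(-330837\right) \left(- \frac{1}{172437}\right) = \frac{110279}{57479}$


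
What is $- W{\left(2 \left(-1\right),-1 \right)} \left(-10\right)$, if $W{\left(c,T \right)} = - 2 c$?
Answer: $40$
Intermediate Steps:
$- W{\left(2 \left(-1\right),-1 \right)} \left(-10\right) = - \left(-2\right) 2 \left(-1\right) \left(-10\right) = - \left(-2\right) \left(-2\right) \left(-10\right) = \left(-1\right) 4 \left(-10\right) = \left(-4\right) \left(-10\right) = 40$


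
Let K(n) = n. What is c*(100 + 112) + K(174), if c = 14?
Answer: 3142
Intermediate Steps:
c*(100 + 112) + K(174) = 14*(100 + 112) + 174 = 14*212 + 174 = 2968 + 174 = 3142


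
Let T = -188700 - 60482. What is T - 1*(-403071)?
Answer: 153889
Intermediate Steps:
T = -249182
T - 1*(-403071) = -249182 - 1*(-403071) = -249182 + 403071 = 153889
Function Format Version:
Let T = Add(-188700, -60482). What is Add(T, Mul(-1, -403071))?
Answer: 153889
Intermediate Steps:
T = -249182
Add(T, Mul(-1, -403071)) = Add(-249182, Mul(-1, -403071)) = Add(-249182, 403071) = 153889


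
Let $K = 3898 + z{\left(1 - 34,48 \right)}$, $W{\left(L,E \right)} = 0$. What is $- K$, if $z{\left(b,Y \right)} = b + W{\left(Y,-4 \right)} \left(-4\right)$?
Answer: $-3865$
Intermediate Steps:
$z{\left(b,Y \right)} = b$ ($z{\left(b,Y \right)} = b + 0 \left(-4\right) = b + 0 = b$)
$K = 3865$ ($K = 3898 + \left(1 - 34\right) = 3898 - 33 = 3865$)
$- K = \left(-1\right) 3865 = -3865$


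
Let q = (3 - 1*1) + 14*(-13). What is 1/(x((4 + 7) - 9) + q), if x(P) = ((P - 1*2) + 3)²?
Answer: -1/171 ≈ -0.0058480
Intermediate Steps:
q = -180 (q = (3 - 1) - 182 = 2 - 182 = -180)
x(P) = (1 + P)² (x(P) = ((P - 2) + 3)² = ((-2 + P) + 3)² = (1 + P)²)
1/(x((4 + 7) - 9) + q) = 1/((1 + ((4 + 7) - 9))² - 180) = 1/((1 + (11 - 9))² - 180) = 1/((1 + 2)² - 180) = 1/(3² - 180) = 1/(9 - 180) = 1/(-171) = -1/171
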